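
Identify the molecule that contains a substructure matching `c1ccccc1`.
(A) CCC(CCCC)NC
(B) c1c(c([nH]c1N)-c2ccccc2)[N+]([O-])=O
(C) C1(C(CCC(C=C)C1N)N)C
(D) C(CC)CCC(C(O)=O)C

c1ccccc1 describes six aromatic carbons in a ring (a benzene ring).
(A) has a methyl group (-CH3) but no six-membered all-carbon aromatic ring is present.
(B) contains a phenyl ring, which satisfies every atom and bond constraint.
(C) has a methyl group (-CH3) but no six-membered all-carbon aromatic ring is present.
(D) has a methyl group (-CH3) but no six-membered all-carbon aromatic ring is present.
So the answer is (B).

B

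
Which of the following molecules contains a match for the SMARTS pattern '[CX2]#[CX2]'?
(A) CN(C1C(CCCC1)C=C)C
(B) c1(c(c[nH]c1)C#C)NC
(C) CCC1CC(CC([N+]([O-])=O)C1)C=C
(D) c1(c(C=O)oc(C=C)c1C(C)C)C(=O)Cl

B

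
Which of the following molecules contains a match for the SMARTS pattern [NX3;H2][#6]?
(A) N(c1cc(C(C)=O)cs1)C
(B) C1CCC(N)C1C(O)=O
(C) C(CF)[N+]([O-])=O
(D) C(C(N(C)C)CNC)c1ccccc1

[NX3;H2][#6] describes a trivalent nitrogen with two H attached to carbon (a primary amine).
(A) has an N-methylamino group (-NHCH3) but the nitrogen bears two carbons and only one H (H1), not H2.
(B) contains a primary amino group (-NH2), which satisfies every atom and bond constraint.
(C) has a nitro group (-[N+](=O)[O-]) but the nitrogen is [N+] with no H, not NX3H2.
(D) has a dimethylamino group (-N(CH3)2) but the nitrogen has H0, not H2.
So the answer is (B).

B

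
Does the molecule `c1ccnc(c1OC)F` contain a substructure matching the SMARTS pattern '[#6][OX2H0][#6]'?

Yes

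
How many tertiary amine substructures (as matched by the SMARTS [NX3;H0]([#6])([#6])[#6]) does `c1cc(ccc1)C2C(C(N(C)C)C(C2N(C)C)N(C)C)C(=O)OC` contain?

[NX3;H0]([#6])([#6])[#6] is the SMARTS for a tertiary amine: a trivalent nitrogen with no H, bonded to three carbons.
The molecule carries 3 separate instances of a dimethylamino group (-N(CH3)2) meeting every constraint; each maps to a distinct set of atoms, giving 3 matches.

3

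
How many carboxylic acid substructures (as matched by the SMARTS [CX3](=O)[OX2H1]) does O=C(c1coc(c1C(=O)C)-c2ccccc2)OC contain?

0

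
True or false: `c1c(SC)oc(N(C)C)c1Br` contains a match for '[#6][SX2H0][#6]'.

The pattern [#6][SX2H0][#6] describes an aliphatic sulfur bridging two carbons with no H on the sulfur — a thioether.
The molecule carries a methylthio ether (-SCH3), whose atoms satisfy every constraint of the query, so the pattern matches.

True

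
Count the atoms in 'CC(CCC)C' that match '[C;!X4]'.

0

The query [C;!X4] means: aliphatic carbon that does not have four total connections.
Check the 6 heavy atoms by environment: 6× C (X4) → no.
No environment satisfies the query, so 0 matching atoms.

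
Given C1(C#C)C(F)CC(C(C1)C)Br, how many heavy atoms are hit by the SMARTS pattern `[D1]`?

The query [D1] means: atom with exactly one heavy-atom neighbour (degree 1).
Check the 11 heavy atoms by environment: 4× C (D3) → no; 3× C (D2) → no; 2× C (D1) → match; 1× Br (D1) → match; 1× F (D1) → match.
Summing the matching environments: 2 + 1 + 1 = 4 matching atoms.

4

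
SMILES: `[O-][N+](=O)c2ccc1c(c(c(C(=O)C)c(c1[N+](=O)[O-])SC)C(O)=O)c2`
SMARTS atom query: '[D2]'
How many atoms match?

4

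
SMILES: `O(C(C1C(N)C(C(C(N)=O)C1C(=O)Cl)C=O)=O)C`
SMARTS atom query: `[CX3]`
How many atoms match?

4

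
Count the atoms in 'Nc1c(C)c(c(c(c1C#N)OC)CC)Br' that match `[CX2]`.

1

The query [CX2] means: C with X2: aliphatic carbon with exactly 2 total connections.
Check the 15 heavy atoms by environment: 6× c (aromatic, X3) → no; 4× C (X4) → no; 1× C (X2) → match; 1× N (X1) → no; 1× Br (X1) → no; 1× N (X3) → no; 1× O (X2) → no.
That gives 1 matching atom.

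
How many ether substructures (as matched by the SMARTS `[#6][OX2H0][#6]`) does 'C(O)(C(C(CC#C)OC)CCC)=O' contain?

1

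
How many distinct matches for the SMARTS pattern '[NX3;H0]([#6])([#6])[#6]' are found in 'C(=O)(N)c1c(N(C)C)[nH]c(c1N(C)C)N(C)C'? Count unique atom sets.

3

[NX3;H0]([#6])([#6])[#6] is the SMARTS for a tertiary amine: a trivalent nitrogen with no H, bonded to three carbons.
The molecule carries 3 separate instances of a dimethylamino group (-N(CH3)2) meeting every constraint; each maps to a distinct set of atoms, giving 3 matches.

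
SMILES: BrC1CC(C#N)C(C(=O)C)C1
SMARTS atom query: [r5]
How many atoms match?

5

The query [r5] means: r5 matches atoms in a five-membered ring.
Check the 11 heavy atoms by environment: 5× C (in 5-ring) → match; 3× C (acyclic) → no; 1× N (acyclic) → no; 1× O (acyclic) → no; 1× Br (acyclic) → no.
That gives 5 matching atoms.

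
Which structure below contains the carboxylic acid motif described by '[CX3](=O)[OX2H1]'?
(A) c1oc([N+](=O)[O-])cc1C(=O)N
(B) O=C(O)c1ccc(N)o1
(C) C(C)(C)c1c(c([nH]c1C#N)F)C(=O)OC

B

[CX3](=O)[OX2H1] describes an sp2 carbon double-bonded to O and single-bonded to an -OH oxygen (a carboxylic acid).
(A) has a primary amide (-C(=O)NH2) but the carbonyl is bonded to N, not to an -OH oxygen.
(B) contains a carboxylic acid group (-C(=O)OH), which satisfies every atom and bond constraint.
(C) has a methyl-ester group (-C(=O)OCH3) but the singly-bonded O has no H (OX2H0, not OX2H1).
So the answer is (B).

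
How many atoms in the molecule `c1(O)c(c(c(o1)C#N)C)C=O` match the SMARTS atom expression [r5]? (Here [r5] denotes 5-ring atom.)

5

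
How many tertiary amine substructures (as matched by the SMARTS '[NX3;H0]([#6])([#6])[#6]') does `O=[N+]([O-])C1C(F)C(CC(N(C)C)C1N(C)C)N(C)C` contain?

3

[NX3;H0]([#6])([#6])[#6] is the SMARTS for a tertiary amine: a trivalent nitrogen with no H, bonded to three carbons.
The molecule carries 3 separate instances of a dimethylamino group (-N(CH3)2) meeting every constraint; each maps to a distinct set of atoms, giving 3 matches.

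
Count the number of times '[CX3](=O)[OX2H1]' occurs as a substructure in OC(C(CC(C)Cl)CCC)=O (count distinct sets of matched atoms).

1

[CX3](=O)[OX2H1] is the SMARTS for a carboxylic acid: an sp2 carbon double-bonded to O and single-bonded to an -OH oxygen.
Exactly one fragment in the molecule meets all constraints, giving 1 match.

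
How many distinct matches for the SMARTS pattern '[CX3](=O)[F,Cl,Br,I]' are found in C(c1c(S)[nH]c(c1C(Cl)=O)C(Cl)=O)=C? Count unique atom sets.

2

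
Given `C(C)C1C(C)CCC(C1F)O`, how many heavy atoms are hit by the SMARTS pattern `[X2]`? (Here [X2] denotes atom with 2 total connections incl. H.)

1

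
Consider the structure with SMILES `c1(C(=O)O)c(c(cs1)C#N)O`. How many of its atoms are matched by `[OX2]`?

The query [OX2] means: aliphatic oxygen with two total connections — ether, hydroxyl, or ester single-bond O.
Check the 11 heavy atoms by environment: 1× s (aromatic, X2) → no; 4× c (aromatic, X3) → no; 1× C (X3) → no; 1× O (X1) → no; 2× O (X2) → match; 1× C (X2) → no; 1× N (X1) → no.
That gives 2 matching atoms.

2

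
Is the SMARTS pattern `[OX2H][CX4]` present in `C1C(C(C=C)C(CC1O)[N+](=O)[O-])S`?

Yes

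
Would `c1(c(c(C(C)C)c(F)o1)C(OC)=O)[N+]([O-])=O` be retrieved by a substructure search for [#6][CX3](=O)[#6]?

The pattern [#6][CX3](=O)[#6] describes a carbonyl carbon (no H) flanked by two carbons — a ketone.
The closest candidate here is a methyl-ester group (-C(=O)OCH3), but one neighbour of the carbonyl carbon is O, not C. No other fragment satisfies the full query, so there is no match.

No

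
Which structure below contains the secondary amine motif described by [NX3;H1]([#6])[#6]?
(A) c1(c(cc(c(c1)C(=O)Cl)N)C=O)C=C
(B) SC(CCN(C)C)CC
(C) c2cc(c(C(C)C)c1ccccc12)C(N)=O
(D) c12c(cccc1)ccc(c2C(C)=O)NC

[NX3;H1]([#6])[#6] describes a trivalent nitrogen with one H, bonded to two carbons (a secondary amine).
(A) has a primary amino group (-NH2) but the nitrogen has H2 and only one carbon neighbour.
(B) has a dimethylamino group (-N(CH3)2) but the nitrogen has H0, not H1.
(C) has a primary amide (-C(=O)NH2) but the -C(=O)NH2 nitrogen has H2, not H1.
(D) contains an N-methylamino group (-NHCH3), which satisfies every atom and bond constraint.
So the answer is (D).

D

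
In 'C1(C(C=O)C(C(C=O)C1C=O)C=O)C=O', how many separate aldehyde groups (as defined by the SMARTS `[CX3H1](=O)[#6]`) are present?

5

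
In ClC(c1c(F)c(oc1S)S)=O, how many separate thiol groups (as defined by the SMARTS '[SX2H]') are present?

[SX2H] is the SMARTS for a thiol: an aliphatic sulfur with two connections, one being H.
The molecule carries 2 separate instances of a thiol (-SH) meeting every constraint; each maps to a distinct set of atoms, giving 2 matches.

2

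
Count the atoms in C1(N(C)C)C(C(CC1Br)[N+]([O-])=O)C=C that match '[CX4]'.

7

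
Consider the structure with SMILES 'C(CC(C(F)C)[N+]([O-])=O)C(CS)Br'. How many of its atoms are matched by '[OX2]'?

0

The query [OX2] means: aliphatic oxygen with two total connections — ether, hydroxyl, or ester single-bond O.
Check the 13 heavy atoms by environment: 7× C (X4) → no; 1× N (charge +1, X3) → no; 1× O (charge -1, X1) → no; 1× O (X1) → no; 1× S (X2) → no; 1× F (X1) → no; 1× Br (X1) → no.
No environment satisfies the query, so 0 matching atoms.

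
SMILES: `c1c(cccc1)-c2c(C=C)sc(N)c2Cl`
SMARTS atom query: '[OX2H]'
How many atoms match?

Check the 15 heavy atoms by environment: 1× s (aromatic, H0, X2) → no; 5× c (aromatic, H0, X3) → no; 1× C (H1, X3) → no; 1× C (H2, X3) → no; 5× c (aromatic, H1, X3) → no; 1× N (H2, X3) → no; 1× Cl (H0, X1) → no.
No environment satisfies the query, so 0 matching atoms.

0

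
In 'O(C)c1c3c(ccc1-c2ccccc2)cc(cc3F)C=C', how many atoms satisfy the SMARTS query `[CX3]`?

2

Check the 21 heavy atoms by environment: 16× c (aromatic, X3) → no; 1× F (X1) → no; 2× C (X3) → match; 1× O (X2) → no; 1× C (X4) → no.
That gives 2 matching atoms.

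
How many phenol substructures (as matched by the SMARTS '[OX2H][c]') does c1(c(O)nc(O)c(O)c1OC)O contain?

4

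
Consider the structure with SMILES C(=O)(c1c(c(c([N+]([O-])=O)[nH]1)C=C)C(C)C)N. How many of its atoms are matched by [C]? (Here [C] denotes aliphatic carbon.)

6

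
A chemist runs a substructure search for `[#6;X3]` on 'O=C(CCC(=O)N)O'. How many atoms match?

2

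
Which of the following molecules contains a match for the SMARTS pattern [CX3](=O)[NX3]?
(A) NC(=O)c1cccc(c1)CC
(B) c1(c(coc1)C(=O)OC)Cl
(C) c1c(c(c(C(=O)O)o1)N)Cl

[CX3](=O)[NX3] describes a carbonyl carbon bonded to a trivalent nitrogen (an amide).
(A) contains a primary amide (-C(=O)NH2), which satisfies every atom and bond constraint.
(B) has a methyl-ester group (-C(=O)OCH3) but the carbonyl is bonded to O, not to an NX3 nitrogen.
(C) has a carboxylic acid group (-C(=O)OH) but the carbonyl is bonded to O, not to an NX3 nitrogen.
So the answer is (A).

A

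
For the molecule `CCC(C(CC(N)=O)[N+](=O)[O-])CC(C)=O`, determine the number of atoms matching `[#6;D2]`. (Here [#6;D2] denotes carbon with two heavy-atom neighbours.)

3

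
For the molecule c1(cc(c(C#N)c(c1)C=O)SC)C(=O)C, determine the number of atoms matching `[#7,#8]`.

The query [#7,#8] means: nitrogen or oxygen (comma = OR).
Check the 15 heavy atoms by environment: 6× c (aromatic) → no; 5× C → no; 2× O → match; 1× N → match; 1× S → no.
Summing the matching environments: 2 + 1 = 3 matching atoms.

3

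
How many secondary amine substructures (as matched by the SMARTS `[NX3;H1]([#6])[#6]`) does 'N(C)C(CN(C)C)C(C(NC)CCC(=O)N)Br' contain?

2

[NX3;H1]([#6])[#6] is the SMARTS for a secondary amine: a trivalent nitrogen with one H, bonded to two carbons.
The molecule carries 2 separate instances of an N-methylamino group (-NHCH3) meeting every constraint; each maps to a distinct set of atoms, giving 2 matches.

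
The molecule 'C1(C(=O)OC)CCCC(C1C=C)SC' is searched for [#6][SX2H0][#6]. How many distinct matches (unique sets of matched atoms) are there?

1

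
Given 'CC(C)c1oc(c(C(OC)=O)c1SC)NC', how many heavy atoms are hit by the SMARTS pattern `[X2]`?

3

The query [X2] means: any atom with exactly two total connections (bonds + H).
Check the 16 heavy atoms by environment: 1× o (aromatic, X2) → match; 4× c (aromatic, X3) → no; 1× C (X3) → no; 1× O (X1) → no; 1× O (X2) → match; 6× C (X4) → no; 1× N (X3) → no; 1× S (X2) → match.
Summing the matching environments: 1 + 1 + 1 = 3 matching atoms.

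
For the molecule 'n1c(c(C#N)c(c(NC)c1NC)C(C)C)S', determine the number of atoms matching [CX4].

5

The query [CX4] means: C with X4: aliphatic carbon with exactly 4 total connections (bonds + H).
Check the 16 heavy atoms by environment: 1× n (aromatic, X2) → no; 5× c (aromatic, X3) → no; 2× N (X3) → no; 5× C (X4) → match; 1× C (X2) → no; 1× N (X1) → no; 1× S (X2) → no.
That gives 5 matching atoms.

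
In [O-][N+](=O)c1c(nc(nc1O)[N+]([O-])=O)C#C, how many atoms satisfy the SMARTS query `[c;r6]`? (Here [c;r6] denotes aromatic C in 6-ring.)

4

Check the 15 heavy atoms by environment: 2× n (aromatic, in 6-ring) → no; 4× c (aromatic, in 6-ring) → match; 3× O (acyclic) → no; 2× N (charge +1, acyclic) → no; 2× O (charge -1, acyclic) → no; 2× C (acyclic) → no.
That gives 4 matching atoms.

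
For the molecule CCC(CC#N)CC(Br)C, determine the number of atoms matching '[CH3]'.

The query [CH3] means: aliphatic carbon with exactly three hydrogens.
Check the 10 heavy atoms by environment: 3× C (H2) → no; 2× C (H1) → no; 2× C (H3) → match; 1× C (H0) → no; 1× N (H0) → no; 1× Br (H0) → no.
That gives 2 matching atoms.

2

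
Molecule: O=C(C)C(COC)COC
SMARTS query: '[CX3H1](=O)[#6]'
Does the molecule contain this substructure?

The pattern [CX3H1](=O)[#6] describes an sp2 carbon with one H, double-bonded to O and single-bonded to carbon — an aldehyde.
The closest candidate here is an acetyl/ketone group (-C(=O)CH3), but the carbonyl carbon has H0 (two carbon neighbours), not H1. No other fragment satisfies the full query, so there is no match.

No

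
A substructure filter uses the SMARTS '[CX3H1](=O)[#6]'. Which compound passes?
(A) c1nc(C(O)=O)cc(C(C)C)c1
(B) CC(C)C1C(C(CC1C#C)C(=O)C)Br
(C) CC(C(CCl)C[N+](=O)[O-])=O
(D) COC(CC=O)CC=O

[CX3H1](=O)[#6] describes an sp2 carbon with one H, double-bonded to O and single-bonded to carbon (an aldehyde).
(A) has a carboxylic acid group (-C(=O)OH) but the carbonyl carbon has H0 and is bonded to O, not H1.
(B) has an acetyl/ketone group (-C(=O)CH3) but the carbonyl carbon has H0 (two carbon neighbours), not H1.
(C) has an acetyl/ketone group (-C(=O)CH3) but the carbonyl carbon has H0 (two carbon neighbours), not H1.
(D) contains an aldehyde (-CHO), which satisfies every atom and bond constraint.
So the answer is (D).

D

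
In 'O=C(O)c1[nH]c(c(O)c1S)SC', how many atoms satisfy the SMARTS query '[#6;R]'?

Check the 12 heavy atoms by environment: 1× n (aromatic, in 5-ring) → no; 4× c (aromatic, in 5-ring) → match; 2× S (acyclic) → no; 2× C (acyclic) → no; 3× O (acyclic) → no.
That gives 4 matching atoms.

4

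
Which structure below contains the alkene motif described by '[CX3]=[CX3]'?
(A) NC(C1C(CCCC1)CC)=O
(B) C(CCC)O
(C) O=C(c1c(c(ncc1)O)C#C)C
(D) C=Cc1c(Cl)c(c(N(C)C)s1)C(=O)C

D

[CX3]=[CX3] describes a non-aromatic C=C double bond between two sp2 carbons (an alkene).
(A) has an ethyl group (-CH2CH3) but its C-C bond is a single bond between CX4 carbons, not CX3=CX3.
(B) has an ethyl group (-CH2CH3) but its C-C bond is a single bond between CX4 carbons, not CX3=CX3.
(C) has an ethynyl group (-C#CH) but the C-C bond is a triple bond, not a double bond.
(D) contains a vinyl group (-CH=CH2), which satisfies every atom and bond constraint.
So the answer is (D).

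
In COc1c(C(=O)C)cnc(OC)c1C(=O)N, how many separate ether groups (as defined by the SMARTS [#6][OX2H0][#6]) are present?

2

[#6][OX2H0][#6] is the SMARTS for an ether: an aliphatic oxygen bridging two carbons with no H on the oxygen.
The molecule carries 2 separate instances of a methoxy ether (-OCH3) meeting every constraint; each maps to a distinct set of atoms, giving 2 matches.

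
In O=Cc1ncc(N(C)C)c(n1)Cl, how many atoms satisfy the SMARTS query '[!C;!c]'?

The query [!C;!c] means: neither aliphatic nor aromatic carbon — same as [!#6].
Check the 12 heavy atoms by environment: 2× n (aromatic) → match; 4× c (aromatic) → no; 1× N → match; 3× C → no; 1× O → match; 1× Cl → match.
Summing the matching environments: 2 + 1 + 1 + 1 = 5 matching atoms.

5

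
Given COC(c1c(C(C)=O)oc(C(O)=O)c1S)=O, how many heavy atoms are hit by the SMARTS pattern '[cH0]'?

4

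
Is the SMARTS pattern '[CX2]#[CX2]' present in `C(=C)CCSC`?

No

The pattern [CX2]#[CX2] describes a carbon-carbon triple bond — an alkyne.
The closest candidate here is a vinyl group (-CH=CH2), but the C=C is a double bond; both carbons are CX3, not CX2. No other fragment satisfies the full query, so there is no match.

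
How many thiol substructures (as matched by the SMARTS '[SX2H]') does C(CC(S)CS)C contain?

2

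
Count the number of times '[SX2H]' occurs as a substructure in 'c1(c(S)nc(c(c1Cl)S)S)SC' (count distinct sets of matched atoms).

3

[SX2H] is the SMARTS for a thiol: an aliphatic sulfur with two connections, one being H.
The molecule carries 3 separate instances of a thiol (-SH) meeting every constraint; each maps to a distinct set of atoms, giving 3 matches.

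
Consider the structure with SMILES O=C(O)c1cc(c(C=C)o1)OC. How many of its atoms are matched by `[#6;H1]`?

2

The query [#6;H1] means: any carbon bearing exactly one hydrogen.
Check the 12 heavy atoms by environment: 1× o (aromatic, H0) → no; 3× c (aromatic, H0) → no; 1× c (aromatic, H1) → match; 2× O (H0) → no; 1× C (H3) → no; 1× C (H0) → no; 1× O (H1) → no; 1× C (H1) → match; 1× C (H2) → no.
Summing the matching environments: 1 + 1 = 2 matching atoms.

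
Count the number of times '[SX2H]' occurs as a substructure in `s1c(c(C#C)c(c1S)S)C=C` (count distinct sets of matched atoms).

2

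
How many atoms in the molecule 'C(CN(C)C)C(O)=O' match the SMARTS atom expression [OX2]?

Check the 8 heavy atoms by environment: 4× C (X4) → no; 1× N (X3) → no; 1× C (X3) → no; 1× O (X1) → no; 1× O (X2) → match.
That gives 1 matching atom.

1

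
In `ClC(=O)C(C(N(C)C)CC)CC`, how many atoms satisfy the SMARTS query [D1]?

6

Check the 12 heavy atoms by environment: 2× C (D2) → no; 3× C (D3) → no; 4× C (D1) → match; 1× N (D3) → no; 1× O (D1) → match; 1× Cl (D1) → match.
Summing the matching environments: 4 + 1 + 1 = 6 matching atoms.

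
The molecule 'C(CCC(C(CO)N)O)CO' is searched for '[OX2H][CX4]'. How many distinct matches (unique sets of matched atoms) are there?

3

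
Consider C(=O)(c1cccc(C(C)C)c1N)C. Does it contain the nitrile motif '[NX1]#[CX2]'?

No

The pattern [NX1]#[CX2] describes a nitrogen triple-bonded to a two-connected carbon — a nitrile.
The closest candidate here is a primary amino group (-NH2), but the nitrogen is NX3 (three connections), not NX1 triple-bonded. No other fragment satisfies the full query, so there is no match.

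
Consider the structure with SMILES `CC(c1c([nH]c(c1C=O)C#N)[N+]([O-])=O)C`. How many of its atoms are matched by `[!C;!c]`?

6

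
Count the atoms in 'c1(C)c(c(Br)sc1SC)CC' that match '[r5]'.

Check the 11 heavy atoms by environment: 1× s (aromatic, in 5-ring) → match; 4× c (aromatic, in 5-ring) → match; 1× S (acyclic) → no; 4× C (acyclic) → no; 1× Br (acyclic) → no.
Summing the matching environments: 1 + 4 = 5 matching atoms.

5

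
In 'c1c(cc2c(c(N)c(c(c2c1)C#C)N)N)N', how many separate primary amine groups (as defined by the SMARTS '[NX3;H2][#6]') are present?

[NX3;H2][#6] is the SMARTS for a primary amine: a trivalent nitrogen with two H attached to carbon.
The molecule carries 4 separate instances of a primary amino group (-NH2) meeting every constraint; each maps to a distinct set of atoms, giving 4 matches.

4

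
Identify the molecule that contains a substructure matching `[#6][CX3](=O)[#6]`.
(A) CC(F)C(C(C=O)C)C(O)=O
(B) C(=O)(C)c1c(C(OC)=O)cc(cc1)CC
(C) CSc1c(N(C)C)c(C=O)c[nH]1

B

[#6][CX3](=O)[#6] describes a carbonyl carbon (no H) flanked by two carbons (a ketone).
(A) has a carboxylic acid group (-C(=O)OH) but one neighbour of the carbonyl carbon is O, not C.
(B) contains an acetyl/ketone group (-C(=O)CH3), which satisfies every atom and bond constraint.
(C) has an aldehyde (-CHO) but the carbonyl carbon has H1, so it is not flanked by two carbons.
So the answer is (B).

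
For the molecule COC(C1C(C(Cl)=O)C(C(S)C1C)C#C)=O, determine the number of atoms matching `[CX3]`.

2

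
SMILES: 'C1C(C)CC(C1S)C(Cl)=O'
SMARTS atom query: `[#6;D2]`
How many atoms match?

Check the 10 heavy atoms by environment: 4× C (D3) → no; 2× C (D2) → match; 1× O (D1) → no; 1× Cl (D1) → no; 1× C (D1) → no; 1× S (D1) → no.
That gives 2 matching atoms.

2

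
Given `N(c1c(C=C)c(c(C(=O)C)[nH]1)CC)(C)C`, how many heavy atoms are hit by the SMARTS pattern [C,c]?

12

The query [C,c] means: comma = OR; matches aliphatic or aromatic carbon — same as #6.
Check the 15 heavy atoms by environment: 1× n (aromatic) → no; 4× c (aromatic) → match; 8× C → match; 1× O → no; 1× N → no.
Summing the matching environments: 4 + 8 = 12 matching atoms.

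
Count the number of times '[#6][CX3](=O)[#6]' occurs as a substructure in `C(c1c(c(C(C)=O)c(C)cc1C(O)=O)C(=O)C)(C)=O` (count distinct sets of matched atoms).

3

[#6][CX3](=O)[#6] is the SMARTS for a ketone: a carbonyl carbon (no H) flanked by two carbons.
The molecule carries 3 separate instances of an acetyl/ketone group (-C(=O)CH3) meeting every constraint; each maps to a distinct set of atoms, giving 3 matches.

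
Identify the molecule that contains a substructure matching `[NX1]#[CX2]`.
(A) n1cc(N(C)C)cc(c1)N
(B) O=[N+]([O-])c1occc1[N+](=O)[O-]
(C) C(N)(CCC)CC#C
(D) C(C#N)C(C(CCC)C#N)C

D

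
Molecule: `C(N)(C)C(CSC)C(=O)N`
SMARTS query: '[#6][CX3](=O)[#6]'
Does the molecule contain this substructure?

The pattern [#6][CX3](=O)[#6] describes a carbonyl carbon (no H) flanked by two carbons — a ketone.
The closest candidate here is a primary amide (-C(=O)NH2), but one neighbour of the carbonyl carbon is N, not C. No other fragment satisfies the full query, so there is no match.

No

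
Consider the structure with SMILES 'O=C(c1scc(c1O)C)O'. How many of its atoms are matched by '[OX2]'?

Check the 10 heavy atoms by environment: 1× s (aromatic, X2) → no; 4× c (aromatic, X3) → no; 2× O (X2) → match; 1× C (X4) → no; 1× C (X3) → no; 1× O (X1) → no.
That gives 2 matching atoms.

2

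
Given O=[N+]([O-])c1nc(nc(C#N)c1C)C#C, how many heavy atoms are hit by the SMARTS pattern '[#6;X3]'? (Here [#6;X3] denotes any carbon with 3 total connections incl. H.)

4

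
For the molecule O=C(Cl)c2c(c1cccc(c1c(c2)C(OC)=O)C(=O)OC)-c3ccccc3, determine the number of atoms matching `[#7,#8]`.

The query [#7,#8] means: nitrogen or oxygen (comma = OR).
Check the 27 heavy atoms by environment: 16× c (aromatic) → no; 5× C → no; 5× O → match; 1× Cl → no.
That gives 5 matching atoms.

5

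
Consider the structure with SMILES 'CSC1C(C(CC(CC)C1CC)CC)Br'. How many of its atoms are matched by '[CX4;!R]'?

7

The query [CX4;!R] means: aliphatic carbon with four total connections, not in a ring.
Check the 15 heavy atoms by environment: 6× C (X4, in 6-ring) → no; 1× Br (X1, acyclic) → no; 1× S (X2, acyclic) → no; 7× C (X4, acyclic) → match.
That gives 7 matching atoms.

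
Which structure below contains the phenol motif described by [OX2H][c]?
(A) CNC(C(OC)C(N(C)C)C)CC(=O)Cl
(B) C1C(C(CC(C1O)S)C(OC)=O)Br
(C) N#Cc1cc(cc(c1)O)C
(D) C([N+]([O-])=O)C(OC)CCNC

C

[OX2H][c] describes a hydroxyl oxygen attached to an aromatic carbon (a phenol).
(A) has a methoxy ether (-OCH3) but the oxygen has H0, not H1.
(B) has a hydroxyl group (-OH) but the -OH is on an aliphatic carbon, not an aromatic c.
(C) contains a hydroxyl group (-OH), which satisfies every atom and bond constraint.
(D) has a methoxy ether (-OCH3) but the oxygen has H0, not H1.
So the answer is (C).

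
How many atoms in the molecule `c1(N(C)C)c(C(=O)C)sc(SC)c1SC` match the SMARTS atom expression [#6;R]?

4

The query [#6;R] means: carbon that is part of a ring.
Check the 15 heavy atoms by environment: 1× s (aromatic, in 5-ring) → no; 4× c (aromatic, in 5-ring) → match; 6× C (acyclic) → no; 1× O (acyclic) → no; 2× S (acyclic) → no; 1× N (acyclic) → no.
That gives 4 matching atoms.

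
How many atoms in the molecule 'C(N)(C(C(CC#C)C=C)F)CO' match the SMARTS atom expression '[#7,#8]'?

2

The query [#7,#8] means: nitrogen or oxygen (comma = OR).
Check the 12 heavy atoms by environment: 9× C → no; 1× N → match; 1× O → match; 1× F → no.
Summing the matching environments: 1 + 1 = 2 matching atoms.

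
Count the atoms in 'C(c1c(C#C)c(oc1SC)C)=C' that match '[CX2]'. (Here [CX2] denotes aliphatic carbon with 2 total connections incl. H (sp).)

2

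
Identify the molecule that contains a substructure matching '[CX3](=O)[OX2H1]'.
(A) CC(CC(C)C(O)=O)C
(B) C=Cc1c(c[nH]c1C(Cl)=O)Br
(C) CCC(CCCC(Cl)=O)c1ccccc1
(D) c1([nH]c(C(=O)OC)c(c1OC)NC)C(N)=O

A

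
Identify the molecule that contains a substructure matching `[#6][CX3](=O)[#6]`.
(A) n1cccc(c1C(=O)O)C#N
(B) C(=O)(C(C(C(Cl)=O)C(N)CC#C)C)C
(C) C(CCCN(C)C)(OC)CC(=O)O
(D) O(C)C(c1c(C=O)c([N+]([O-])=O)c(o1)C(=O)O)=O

B

[#6][CX3](=O)[#6] describes a carbonyl carbon (no H) flanked by two carbons (a ketone).
(A) has a carboxylic acid group (-C(=O)OH) but one neighbour of the carbonyl carbon is O, not C.
(B) contains an acetyl/ketone group (-C(=O)CH3), which satisfies every atom and bond constraint.
(C) has a carboxylic acid group (-C(=O)OH) but one neighbour of the carbonyl carbon is O, not C.
(D) has a methyl-ester group (-C(=O)OCH3) but one neighbour of the carbonyl carbon is O, not C.
So the answer is (B).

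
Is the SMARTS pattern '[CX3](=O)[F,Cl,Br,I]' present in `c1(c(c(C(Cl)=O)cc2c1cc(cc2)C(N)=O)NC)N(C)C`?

Yes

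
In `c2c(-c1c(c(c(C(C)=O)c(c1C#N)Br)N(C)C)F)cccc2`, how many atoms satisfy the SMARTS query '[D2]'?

6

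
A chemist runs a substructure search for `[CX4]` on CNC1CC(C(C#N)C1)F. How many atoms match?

6

The query [CX4] means: C with X4: aliphatic carbon with exactly 4 total connections (bonds + H).
Check the 10 heavy atoms by environment: 6× C (X4) → match; 1× N (X3) → no; 1× C (X2) → no; 1× N (X1) → no; 1× F (X1) → no.
That gives 6 matching atoms.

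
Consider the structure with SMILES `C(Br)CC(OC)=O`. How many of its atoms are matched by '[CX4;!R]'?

The query [CX4;!R] means: aliphatic carbon with four total connections, not in a ring.
Check the 7 heavy atoms by environment: 3× C (X4, acyclic) → match; 1× C (X3, acyclic) → no; 1× O (X1, acyclic) → no; 1× O (X2, acyclic) → no; 1× Br (X1, acyclic) → no.
That gives 3 matching atoms.

3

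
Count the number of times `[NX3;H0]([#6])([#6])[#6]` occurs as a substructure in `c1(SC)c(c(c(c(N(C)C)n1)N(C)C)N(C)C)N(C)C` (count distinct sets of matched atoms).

4

[NX3;H0]([#6])([#6])[#6] is the SMARTS for a tertiary amine: a trivalent nitrogen with no H, bonded to three carbons.
The molecule carries 4 separate instances of a dimethylamino group (-N(CH3)2) meeting every constraint; each maps to a distinct set of atoms, giving 4 matches.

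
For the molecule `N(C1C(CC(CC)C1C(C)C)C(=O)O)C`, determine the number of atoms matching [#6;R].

5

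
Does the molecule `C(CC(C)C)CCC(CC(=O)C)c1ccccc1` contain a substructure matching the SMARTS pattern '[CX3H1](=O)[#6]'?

No

The pattern [CX3H1](=O)[#6] describes an sp2 carbon with one H, double-bonded to O and single-bonded to carbon — an aldehyde.
The closest candidate here is an acetyl/ketone group (-C(=O)CH3), but the carbonyl carbon has H0 (two carbon neighbours), not H1. No other fragment satisfies the full query, so there is no match.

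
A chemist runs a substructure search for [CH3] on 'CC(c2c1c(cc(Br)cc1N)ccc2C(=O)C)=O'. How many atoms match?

2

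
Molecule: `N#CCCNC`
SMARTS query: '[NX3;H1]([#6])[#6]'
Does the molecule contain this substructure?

Yes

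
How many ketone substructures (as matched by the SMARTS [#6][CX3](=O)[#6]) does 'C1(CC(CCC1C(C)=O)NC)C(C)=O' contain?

2

[#6][CX3](=O)[#6] is the SMARTS for a ketone: a carbonyl carbon (no H) flanked by two carbons.
The molecule carries 2 separate instances of an acetyl/ketone group (-C(=O)CH3) meeting every constraint; each maps to a distinct set of atoms, giving 2 matches.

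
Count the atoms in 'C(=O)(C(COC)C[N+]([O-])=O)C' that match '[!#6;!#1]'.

The query [!#6;!#1] means: not carbon and not hydrogen — any heteroatom.
Check the 11 heavy atoms by environment: 6× C → no; 1× N (charge +1) → match; 1× O (charge -1) → match; 3× O → match.
Summing the matching environments: 1 + 1 + 3 = 5 matching atoms.

5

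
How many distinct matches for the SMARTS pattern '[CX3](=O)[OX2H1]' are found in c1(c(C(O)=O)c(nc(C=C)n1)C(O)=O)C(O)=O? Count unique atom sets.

3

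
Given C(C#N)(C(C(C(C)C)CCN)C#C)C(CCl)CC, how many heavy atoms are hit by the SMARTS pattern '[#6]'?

15

The query [#6] means: #6 matches any atom with atomic number 6 (carbon, aromatic or aliphatic).
Check the 18 heavy atoms by environment: 15× C → match; 1× Cl → no; 2× N → no.
That gives 15 matching atoms.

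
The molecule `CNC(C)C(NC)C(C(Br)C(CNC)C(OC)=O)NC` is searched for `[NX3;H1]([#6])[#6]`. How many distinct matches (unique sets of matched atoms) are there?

[NX3;H1]([#6])[#6] is the SMARTS for a secondary amine: a trivalent nitrogen with one H, bonded to two carbons.
The molecule carries 4 separate instances of an N-methylamino group (-NHCH3) meeting every constraint; each maps to a distinct set of atoms, giving 4 matches.

4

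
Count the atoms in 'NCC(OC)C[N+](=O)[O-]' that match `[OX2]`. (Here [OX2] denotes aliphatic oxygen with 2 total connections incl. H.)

Check the 9 heavy atoms by environment: 4× C (X4) → no; 1× O (X2) → match; 1× N (X3) → no; 1× N (charge +1, X3) → no; 1× O (charge -1, X1) → no; 1× O (X1) → no.
That gives 1 matching atom.

1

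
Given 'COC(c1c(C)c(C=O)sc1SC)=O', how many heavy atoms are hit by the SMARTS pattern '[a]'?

5

The query [a] means: a matches any aromatic atom.
Check the 14 heavy atoms by environment: 1× s (aromatic) → match; 4× c (aromatic) → match; 5× C → no; 1× S → no; 3× O → no.
Summing the matching environments: 1 + 4 = 5 matching atoms.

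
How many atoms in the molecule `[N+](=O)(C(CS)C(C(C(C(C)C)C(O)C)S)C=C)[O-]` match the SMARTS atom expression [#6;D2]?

2

Check the 18 heavy atoms by environment: 4× C (D1) → no; 6× C (D3) → no; 2× C (D2) → match; 2× S (D1) → no; 2× O (D1) → no; 1× N (charge +1, D3) → no; 1× O (charge -1, D1) → no.
That gives 2 matching atoms.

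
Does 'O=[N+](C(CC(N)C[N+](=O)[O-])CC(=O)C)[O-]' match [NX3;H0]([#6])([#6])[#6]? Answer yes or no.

No

The pattern [NX3;H0]([#6])([#6])[#6] describes a trivalent nitrogen with no H, bonded to three carbons — a tertiary amine.
The closest candidate here is a primary amino group (-NH2), but the nitrogen has H2, not H0 with three carbons. No other fragment satisfies the full query, so there is no match.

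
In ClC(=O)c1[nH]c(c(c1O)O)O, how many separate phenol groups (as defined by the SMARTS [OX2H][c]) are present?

[OX2H][c] is the SMARTS for a phenol: a hydroxyl oxygen attached to an aromatic carbon.
The molecule carries 3 separate instances of a hydroxyl group (-OH) meeting every constraint; each maps to a distinct set of atoms, giving 3 matches.

3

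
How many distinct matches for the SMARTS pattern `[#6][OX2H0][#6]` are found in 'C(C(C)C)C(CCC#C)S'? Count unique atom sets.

[#6][OX2H0][#6] is the SMARTS for an ether: an aliphatic oxygen bridging two carbons with no H on the oxygen.
No fragment in the molecule satisfies every constraint, giving 0 matches.

0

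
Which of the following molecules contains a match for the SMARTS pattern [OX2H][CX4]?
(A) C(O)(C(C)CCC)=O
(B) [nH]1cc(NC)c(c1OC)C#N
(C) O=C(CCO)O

[OX2H][CX4] describes a hydroxyl oxygen bound to an sp3 (X4) carbon (an aliphatic alcohol).
(A) has a carboxylic acid group (-C(=O)OH) but the -OH is on a CX3 carbonyl carbon, not a CX4 carbon.
(B) has a methoxy ether (-OCH3) but the oxygen has H0 (ether), not H1.
(C) contains a hydroxyl group (-OH), which satisfies every atom and bond constraint.
So the answer is (C).

C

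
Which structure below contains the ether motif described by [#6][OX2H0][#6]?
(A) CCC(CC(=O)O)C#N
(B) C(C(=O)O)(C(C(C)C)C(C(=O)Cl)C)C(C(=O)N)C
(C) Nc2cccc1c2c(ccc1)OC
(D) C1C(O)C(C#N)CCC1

C

[#6][OX2H0][#6] describes an aliphatic oxygen bridging two carbons with no H on the oxygen (an ether).
(A) has a carboxylic acid group (-C(=O)OH) but the -OH oxygen has H1; the =O is OX1, not OX2.
(B) has a carboxylic acid group (-C(=O)OH) but the -OH oxygen has H1; the =O is OX1, not OX2.
(C) contains a methoxy ether (-OCH3), which satisfies every atom and bond constraint.
(D) has a hydroxyl group (-OH) but the oxygen has H1, not H0 bridging two carbons.
So the answer is (C).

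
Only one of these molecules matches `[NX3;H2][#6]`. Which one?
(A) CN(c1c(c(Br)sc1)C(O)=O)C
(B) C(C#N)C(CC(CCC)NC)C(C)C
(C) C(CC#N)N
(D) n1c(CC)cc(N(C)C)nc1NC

C

[NX3;H2][#6] describes a trivalent nitrogen with two H attached to carbon (a primary amine).
(A) has a dimethylamino group (-N(CH3)2) but the nitrogen has H0, not H2.
(B) has an N-methylamino group (-NHCH3) but the nitrogen bears two carbons and only one H (H1), not H2.
(C) contains a primary amino group (-NH2), which satisfies every atom and bond constraint.
(D) has an N-methylamino group (-NHCH3) but the nitrogen bears two carbons and only one H (H1), not H2.
So the answer is (C).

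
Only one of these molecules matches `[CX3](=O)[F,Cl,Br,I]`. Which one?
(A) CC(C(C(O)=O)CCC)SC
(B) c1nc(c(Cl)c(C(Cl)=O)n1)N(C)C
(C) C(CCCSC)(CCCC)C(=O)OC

B

[CX3](=O)[F,Cl,Br,I] describes a carbonyl carbon bonded to a halogen (an acyl halide).
(A) has a carboxylic acid group (-C(=O)OH) but the carbonyl is bonded to -OH, not to a halogen.
(B) contains an acyl chloride (-C(=O)Cl), which satisfies every atom and bond constraint.
(C) has a methyl-ester group (-C(=O)OCH3) but the carbonyl is bonded to -O-C, not to a halogen.
So the answer is (B).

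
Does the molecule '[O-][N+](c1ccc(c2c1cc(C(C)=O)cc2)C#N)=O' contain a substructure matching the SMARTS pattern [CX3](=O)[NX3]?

No

The pattern [CX3](=O)[NX3] describes a carbonyl carbon bonded to a trivalent nitrogen — an amide.
The closest candidate here is a nitrile (-C#N), but the nitrile N is NX1 (triple-bonded), not NX3. No other fragment satisfies the full query, so there is no match.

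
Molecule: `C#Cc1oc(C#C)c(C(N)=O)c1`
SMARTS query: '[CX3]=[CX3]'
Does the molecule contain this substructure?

The pattern [CX3]=[CX3] describes a non-aromatic C=C double bond between two sp2 carbons — an alkene.
The closest candidate here is an ethynyl group (-C#CH), but the C-C bond is a triple bond, not a double bond. No other fragment satisfies the full query, so there is no match.

No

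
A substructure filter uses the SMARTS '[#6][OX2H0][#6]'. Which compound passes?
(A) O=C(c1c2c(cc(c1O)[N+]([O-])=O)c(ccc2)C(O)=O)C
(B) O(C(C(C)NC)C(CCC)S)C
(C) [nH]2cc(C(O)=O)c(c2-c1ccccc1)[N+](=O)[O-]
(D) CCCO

[#6][OX2H0][#6] describes an aliphatic oxygen bridging two carbons with no H on the oxygen (an ether).
(A) has a hydroxyl group (-OH) but the oxygen has H1, not H0 bridging two carbons.
(B) contains a methoxy ether (-OCH3), which satisfies every atom and bond constraint.
(C) has a carboxylic acid group (-C(=O)OH) but the -OH oxygen has H1; the =O is OX1, not OX2.
(D) has a hydroxyl group (-OH) but the oxygen has H1, not H0 bridging two carbons.
So the answer is (B).

B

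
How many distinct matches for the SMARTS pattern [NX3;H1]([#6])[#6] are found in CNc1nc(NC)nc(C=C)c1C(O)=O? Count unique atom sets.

2

[NX3;H1]([#6])[#6] is the SMARTS for a secondary amine: a trivalent nitrogen with one H, bonded to two carbons.
The molecule carries 2 separate instances of an N-methylamino group (-NHCH3) meeting every constraint; each maps to a distinct set of atoms, giving 2 matches.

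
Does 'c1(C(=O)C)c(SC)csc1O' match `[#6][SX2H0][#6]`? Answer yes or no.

Yes

The pattern [#6][SX2H0][#6] describes an aliphatic sulfur bridging two carbons with no H on the sulfur — a thioether.
The molecule carries a methylthio ether (-SCH3), whose atoms satisfy every constraint of the query, so the pattern matches.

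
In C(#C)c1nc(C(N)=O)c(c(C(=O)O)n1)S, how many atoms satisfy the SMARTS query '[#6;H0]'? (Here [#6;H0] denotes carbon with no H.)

7

The query [#6;H0] means: any carbon with no attached hydrogen.
Check the 15 heavy atoms by environment: 2× n (aromatic, H0) → no; 4× c (aromatic, H0) → match; 1× S (H1) → no; 3× C (H0) → match; 2× O (H0) → no; 1× O (H1) → no; 1× C (H1) → no; 1× N (H2) → no.
Summing the matching environments: 4 + 3 = 7 matching atoms.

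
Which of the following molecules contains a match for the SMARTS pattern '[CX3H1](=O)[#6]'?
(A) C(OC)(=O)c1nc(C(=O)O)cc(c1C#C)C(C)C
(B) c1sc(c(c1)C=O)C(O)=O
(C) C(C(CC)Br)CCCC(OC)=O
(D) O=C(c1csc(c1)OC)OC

B

[CX3H1](=O)[#6] describes an sp2 carbon with one H, double-bonded to O and single-bonded to carbon (an aldehyde).
(A) has a carboxylic acid group (-C(=O)OH) but the carbonyl carbon has H0 and is bonded to O, not H1.
(B) contains an aldehyde (-CHO), which satisfies every atom and bond constraint.
(C) has a methyl-ester group (-C(=O)OCH3) but the carbonyl carbon has H0, not H1.
(D) has a methyl-ester group (-C(=O)OCH3) but the carbonyl carbon has H0, not H1.
So the answer is (B).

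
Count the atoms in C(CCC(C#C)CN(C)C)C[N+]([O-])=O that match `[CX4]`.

8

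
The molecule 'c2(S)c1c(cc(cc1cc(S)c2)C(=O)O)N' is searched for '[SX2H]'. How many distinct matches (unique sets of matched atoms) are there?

[SX2H] is the SMARTS for a thiol: an aliphatic sulfur with two connections, one being H.
The molecule carries 2 separate instances of a thiol (-SH) meeting every constraint; each maps to a distinct set of atoms, giving 2 matches.

2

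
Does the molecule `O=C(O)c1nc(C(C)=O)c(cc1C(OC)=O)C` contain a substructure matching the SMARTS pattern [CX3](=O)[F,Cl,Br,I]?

The pattern [CX3](=O)[F,Cl,Br,I] describes a carbonyl carbon bonded to a halogen — an acyl halide.
The closest candidate here is a carboxylic acid group (-C(=O)OH), but the carbonyl is bonded to -OH, not to a halogen. No other fragment satisfies the full query, so there is no match.

No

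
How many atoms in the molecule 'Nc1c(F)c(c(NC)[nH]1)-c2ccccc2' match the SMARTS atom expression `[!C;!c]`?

The query [!C;!c] means: neither aliphatic nor aromatic carbon — same as [!#6].
Check the 15 heavy atoms by environment: 1× n (aromatic) → match; 10× c (aromatic) → no; 1× F → match; 2× N → match; 1× C → no.
Summing the matching environments: 1 + 1 + 2 = 4 matching atoms.

4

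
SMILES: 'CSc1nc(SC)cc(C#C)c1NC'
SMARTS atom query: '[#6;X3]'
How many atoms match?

The query [#6;X3] means: any carbon (aromatic or not) with three total connections.
Check the 14 heavy atoms by environment: 1× n (aromatic, X2) → no; 5× c (aromatic, X3) → match; 2× S (X2) → no; 3× C (X4) → no; 1× N (X3) → no; 2× C (X2) → no.
That gives 5 matching atoms.

5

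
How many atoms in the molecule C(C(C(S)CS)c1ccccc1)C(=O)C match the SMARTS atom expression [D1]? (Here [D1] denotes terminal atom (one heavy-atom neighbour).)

4

The query [D1] means: atom with exactly one heavy-atom neighbour (degree 1).
Check the 15 heavy atoms by environment: 2× C (D2) → no; 3× C (D3) → no; 2× S (D1) → match; 1× c (aromatic, D3) → no; 5× c (aromatic, D2) → no; 1× O (D1) → match; 1× C (D1) → match.
Summing the matching environments: 2 + 1 + 1 = 4 matching atoms.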